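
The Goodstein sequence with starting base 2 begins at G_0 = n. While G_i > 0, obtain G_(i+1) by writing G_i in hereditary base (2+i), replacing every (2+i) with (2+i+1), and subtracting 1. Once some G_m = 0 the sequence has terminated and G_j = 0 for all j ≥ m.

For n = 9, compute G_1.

81

i=0: 9 = 2^(2 + 1) + 1 (b=2); 2→3: 3^(3 + 1) + 1 = 82; 82−1 = 81
i=1: 81 = 3^(3 + 1) (b=3); 3→4: 4^(4 + 1) = 1024; 1024−1 = 1023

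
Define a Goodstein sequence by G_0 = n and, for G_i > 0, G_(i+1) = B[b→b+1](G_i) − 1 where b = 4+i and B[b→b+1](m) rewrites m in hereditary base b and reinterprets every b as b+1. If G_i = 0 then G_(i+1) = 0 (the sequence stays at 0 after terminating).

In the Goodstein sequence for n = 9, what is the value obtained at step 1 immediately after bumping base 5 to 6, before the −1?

i=0: 9 = 2·4 + 1 (b=4); 4→5: 2·5 + 1 = 11; 11−1 = 10
i=1: 10 = 2·5 (b=5); 5→6: 2·6 = 12; 12−1 = 11

12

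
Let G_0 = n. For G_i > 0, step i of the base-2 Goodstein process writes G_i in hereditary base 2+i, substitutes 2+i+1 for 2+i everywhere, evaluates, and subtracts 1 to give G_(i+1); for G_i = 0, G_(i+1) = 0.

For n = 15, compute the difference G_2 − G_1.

G_0=15  [base 2] 2^(2 + 1) + 2^2 + 2 + 1  →[2↦3]→  3^(3 + 1) + 3^3 + 3 + 1 = 112  −1 ⇒ G_1=111
G_1=111  [base 3] 3^(3 + 1) + 3^3 + 3  →[3↦4]→  4^(4 + 1) + 4^4 + 4 = 1284  −1 ⇒ G_2=1283

1172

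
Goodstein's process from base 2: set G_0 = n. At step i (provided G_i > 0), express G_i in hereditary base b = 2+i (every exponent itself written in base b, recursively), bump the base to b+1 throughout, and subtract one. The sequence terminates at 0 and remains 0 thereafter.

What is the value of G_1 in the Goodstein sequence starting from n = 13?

13 —HB2→ 2^(2 + 1) + 2^2 + 1 —bump→ 3^(3 + 1) + 3^3 + 1 = 109 —(−1)→ 108
108 —HB3→ 3^(3 + 1) + 3^3 —bump→ 4^(4 + 1) + 4^4 = 1280 —(−1)→ 1279

108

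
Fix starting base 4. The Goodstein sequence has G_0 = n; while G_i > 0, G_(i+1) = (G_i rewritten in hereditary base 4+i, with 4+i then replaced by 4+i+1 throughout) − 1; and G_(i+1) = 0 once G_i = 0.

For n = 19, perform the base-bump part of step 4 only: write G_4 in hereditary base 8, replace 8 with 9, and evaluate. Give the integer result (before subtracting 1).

70

G_0=19  [base 4] 4^2 + 3  →[4↦5]→  5^2 + 3 = 28  −1 ⇒ G_1=27
G_1=27  [base 5] 5^2 + 2  →[5↦6]→  6^2 + 2 = 38  −1 ⇒ G_2=37
G_2=37  [base 6] 6^2 + 1  →[6↦7]→  7^2 + 1 = 50  −1 ⇒ G_3=49
G_3=49  [base 7] 7^2  →[7↦8]→  8^2 = 64  −1 ⇒ G_4=63
G_4=63  [base 8] 7·8 + 7  →[8↦9]→  7·9 + 7 = 70  −1 ⇒ G_5=69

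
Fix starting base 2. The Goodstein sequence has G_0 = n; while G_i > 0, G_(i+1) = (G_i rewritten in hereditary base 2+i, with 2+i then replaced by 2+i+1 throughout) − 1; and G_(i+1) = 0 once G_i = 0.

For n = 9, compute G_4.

140743

base 2: 9 = 2^(2 + 1) + 1; at 3: 3^(3 + 1) + 1 = 82; next = 81
base 3: 81 = 3^(3 + 1); at 4: 4^(4 + 1) = 1024; next = 1023
base 4: 1023 = 3·4^4 + 3·4^3 + 3·4^2 + 3·4 + 3; at 5: 3·5^5 + 3·5^3 + 3·5^2 + 3·5 + 3 = 9843; next = 9842
base 5: 9842 = 3·5^5 + 3·5^3 + 3·5^2 + 3·5 + 2; at 6: 3·6^6 + 3·6^3 + 3·6^2 + 3·6 + 2 = 140744; next = 140743
base 6: 140743 = 3·6^6 + 3·6^3 + 3·6^2 + 3·6 + 1; at 7: 3·7^7 + 3·7^3 + 3·7^2 + 3·7 + 1 = 2471827; next = 2471826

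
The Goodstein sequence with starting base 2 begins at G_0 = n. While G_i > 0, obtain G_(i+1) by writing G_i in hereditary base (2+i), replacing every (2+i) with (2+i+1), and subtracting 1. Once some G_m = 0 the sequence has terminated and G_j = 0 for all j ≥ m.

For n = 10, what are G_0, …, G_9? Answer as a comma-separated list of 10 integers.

10, 83, 1025, 15625, 279935, 4215754, 84073323, 1937434592, 50000555551, 1426559238830

[0] 10 ≡ 2^(2 + 1) + 2 (base 2). Lift 3: 84. −1: 83.
[1] 83 ≡ 3^(3 + 1) + 2 (base 3). Lift 4: 1026. −1: 1025.
[2] 1025 ≡ 4^(4 + 1) + 1 (base 4). Lift 5: 15626. −1: 15625.
[3] 15625 ≡ 5^(5 + 1) (base 5). Lift 6: 279936. −1: 279935.
[4] 279935 ≡ 5·6^6 + 5·6^5 + 5·6^4 + 5·6^3 + 5·6^2 + 5·6 + 5 (base 6). Lift 7: 4215755. −1: 4215754.
[5] 4215754 ≡ 5·7^7 + 5·7^5 + 5·7^4 + 5·7^3 + 5·7^2 + 5·7 + 4 (base 7). Lift 8: 84073324. −1: 84073323.
[6] 84073323 ≡ 5·8^8 + 5·8^5 + 5·8^4 + 5·8^3 + 5·8^2 + 5·8 + 3 (base 8). Lift 9: 1937434593. −1: 1937434592.
[7] 1937434592 ≡ 5·9^9 + 5·9^5 + 5·9^4 + 5·9^3 + 5·9^2 + 5·9 + 2 (base 9). Lift 10: 50000555552. −1: 50000555551.
[8] 50000555551 ≡ 5·10^10 + 5·10^5 + 5·10^4 + 5·10^3 + 5·10^2 + 5·10 + 1 (base 10). Lift 11: 1426559238831. −1: 1426559238830.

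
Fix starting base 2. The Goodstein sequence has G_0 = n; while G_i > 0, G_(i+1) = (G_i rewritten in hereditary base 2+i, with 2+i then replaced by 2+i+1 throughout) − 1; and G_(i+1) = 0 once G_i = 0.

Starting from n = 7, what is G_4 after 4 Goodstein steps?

i=0: 7 = 2^2 + 2 + 1 (b=2); 2→3: 3^3 + 3 + 1 = 31; 31−1 = 30
i=1: 30 = 3^3 + 3 (b=3); 3→4: 4^4 + 4 = 260; 260−1 = 259
i=2: 259 = 4^4 + 3 (b=4); 4→5: 5^5 + 3 = 3128; 3128−1 = 3127
i=3: 3127 = 5^5 + 2 (b=5); 5→6: 6^6 + 2 = 46658; 46658−1 = 46657

46657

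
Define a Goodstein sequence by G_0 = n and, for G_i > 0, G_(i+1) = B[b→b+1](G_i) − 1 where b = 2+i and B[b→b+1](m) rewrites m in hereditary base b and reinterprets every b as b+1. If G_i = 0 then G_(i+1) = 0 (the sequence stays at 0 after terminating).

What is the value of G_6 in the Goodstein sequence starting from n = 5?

base 2: 5 = 2^2 + 1; at 3: 3^3 + 1 = 28; next = 27
base 3: 27 = 3^3; at 4: 4^4 = 256; next = 255
base 4: 255 = 3·4^3 + 3·4^2 + 3·4 + 3; at 5: 3·5^3 + 3·5^2 + 3·5 + 3 = 468; next = 467
base 5: 467 = 3·5^3 + 3·5^2 + 3·5 + 2; at 6: 3·6^3 + 3·6^2 + 3·6 + 2 = 776; next = 775
base 6: 775 = 3·6^3 + 3·6^2 + 3·6 + 1; at 7: 3·7^3 + 3·7^2 + 3·7 + 1 = 1198; next = 1197
base 7: 1197 = 3·7^3 + 3·7^2 + 3·7; at 8: 3·8^3 + 3·8^2 + 3·8 = 1752; next = 1751

1751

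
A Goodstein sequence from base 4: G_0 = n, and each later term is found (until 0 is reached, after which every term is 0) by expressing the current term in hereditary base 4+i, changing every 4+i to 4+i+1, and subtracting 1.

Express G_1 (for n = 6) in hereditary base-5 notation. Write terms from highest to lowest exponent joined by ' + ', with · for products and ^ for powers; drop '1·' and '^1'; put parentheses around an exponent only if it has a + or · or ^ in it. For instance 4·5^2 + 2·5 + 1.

i=0: 6 = 4 + 2 (b=4); 4→5: 5 + 2 = 7; 7−1 = 6
i=1: 6 = 5 + 1 (b=5); 5→6: 6 + 1 = 7; 7−1 = 6

5 + 1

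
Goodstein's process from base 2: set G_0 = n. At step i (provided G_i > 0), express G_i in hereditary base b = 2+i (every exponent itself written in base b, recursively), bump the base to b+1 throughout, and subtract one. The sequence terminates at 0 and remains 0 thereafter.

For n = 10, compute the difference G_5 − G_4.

3935819

i=0: 10 = 2^(2 + 1) + 2 (b=2); 2→3: 3^(3 + 1) + 3 = 84; 84−1 = 83
i=1: 83 = 3^(3 + 1) + 2 (b=3); 3→4: 4^(4 + 1) + 2 = 1026; 1026−1 = 1025
i=2: 1025 = 4^(4 + 1) + 1 (b=4); 4→5: 5^(5 + 1) + 1 = 15626; 15626−1 = 15625
i=3: 15625 = 5^(5 + 1) (b=5); 5→6: 6^(6 + 1) = 279936; 279936−1 = 279935
i=4: 279935 = 5·6^6 + 5·6^5 + 5·6^4 + 5·6^3 + 5·6^2 + 5·6 + 5 (b=6); 6→7: 5·7^7 + 5·7^5 + 5·7^4 + 5·7^3 + 5·7^2 + 5·7 + 5 = 4215755; 4215755−1 = 4215754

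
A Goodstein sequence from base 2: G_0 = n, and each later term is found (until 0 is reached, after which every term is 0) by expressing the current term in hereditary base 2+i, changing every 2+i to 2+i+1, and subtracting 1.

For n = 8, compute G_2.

base 2: 8 = 2^(2 + 1); at 3: 3^(3 + 1) = 81; next = 80
base 3: 80 = 2·3^3 + 2·3^2 + 2·3 + 2; at 4: 2·4^4 + 2·4^2 + 2·4 + 2 = 554; next = 553

553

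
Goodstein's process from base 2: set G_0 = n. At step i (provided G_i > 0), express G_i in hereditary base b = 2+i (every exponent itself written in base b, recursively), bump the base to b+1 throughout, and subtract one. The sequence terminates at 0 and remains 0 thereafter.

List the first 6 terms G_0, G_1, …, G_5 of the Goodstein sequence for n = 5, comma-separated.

5, 27, 255, 467, 775, 1197

5 —HB2→ 2^2 + 1 —bump→ 3^3 + 1 = 28 —(−1)→ 27
27 —HB3→ 3^3 —bump→ 4^4 = 256 —(−1)→ 255
255 —HB4→ 3·4^3 + 3·4^2 + 3·4 + 3 —bump→ 3·5^3 + 3·5^2 + 3·5 + 3 = 468 —(−1)→ 467
467 —HB5→ 3·5^3 + 3·5^2 + 3·5 + 2 —bump→ 3·6^3 + 3·6^2 + 3·6 + 2 = 776 —(−1)→ 775
775 —HB6→ 3·6^3 + 3·6^2 + 3·6 + 1 —bump→ 3·7^3 + 3·7^2 + 3·7 + 1 = 1198 —(−1)→ 1197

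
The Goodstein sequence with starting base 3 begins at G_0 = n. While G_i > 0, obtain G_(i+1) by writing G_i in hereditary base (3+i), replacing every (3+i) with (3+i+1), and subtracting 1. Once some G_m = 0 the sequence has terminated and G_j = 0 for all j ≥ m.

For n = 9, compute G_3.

[0] 9 ≡ 3^2 (base 3). Lift 4: 16. −1: 15.
[1] 15 ≡ 3·4 + 3 (base 4). Lift 5: 18. −1: 17.
[2] 17 ≡ 3·5 + 2 (base 5). Lift 6: 20. −1: 19.
[3] 19 ≡ 3·6 + 1 (base 6). Lift 7: 22. −1: 21.

19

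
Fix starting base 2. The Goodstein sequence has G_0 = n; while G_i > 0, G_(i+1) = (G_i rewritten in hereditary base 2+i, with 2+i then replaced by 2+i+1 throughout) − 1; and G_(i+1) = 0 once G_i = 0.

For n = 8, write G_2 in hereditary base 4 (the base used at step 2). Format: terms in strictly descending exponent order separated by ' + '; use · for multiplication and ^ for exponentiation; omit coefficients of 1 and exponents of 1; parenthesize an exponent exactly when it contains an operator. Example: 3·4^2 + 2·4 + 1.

2·4^4 + 2·4^2 + 2·4 + 1

step 0: 8 = 2^(2 + 1); sub 3 for 2: 3^(3 + 1); = 81; G_1 = 81−1 = 80
step 1: 80 = 2·3^3 + 2·3^2 + 2·3 + 2; sub 4 for 3: 2·4^4 + 2·4^2 + 2·4 + 2; = 554; G_2 = 554−1 = 553
step 2: 553 = 2·4^4 + 2·4^2 + 2·4 + 1; sub 5 for 4: 2·5^5 + 2·5^2 + 2·5 + 1; = 6311; G_3 = 6311−1 = 6310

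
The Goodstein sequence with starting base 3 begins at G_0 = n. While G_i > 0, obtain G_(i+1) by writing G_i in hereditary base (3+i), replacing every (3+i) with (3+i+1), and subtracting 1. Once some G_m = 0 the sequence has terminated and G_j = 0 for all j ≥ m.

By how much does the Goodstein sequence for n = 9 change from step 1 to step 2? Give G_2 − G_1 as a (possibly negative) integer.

base 3: 9 = 3^2; at 4: 4^2 = 16; next = 15
base 4: 15 = 3·4 + 3; at 5: 3·5 + 3 = 18; next = 17

2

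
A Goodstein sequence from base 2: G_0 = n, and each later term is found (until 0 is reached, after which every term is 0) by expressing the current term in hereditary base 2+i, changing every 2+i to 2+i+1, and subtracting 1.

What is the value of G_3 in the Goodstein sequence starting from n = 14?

G_0=14  [base 2] 2^(2 + 1) + 2^2 + 2  →[2↦3]→  3^(3 + 1) + 3^3 + 3 = 111  −1 ⇒ G_1=110
G_1=110  [base 3] 3^(3 + 1) + 3^3 + 2  →[3↦4]→  4^(4 + 1) + 4^4 + 2 = 1282  −1 ⇒ G_2=1281
G_2=1281  [base 4] 4^(4 + 1) + 4^4 + 1  →[4↦5]→  5^(5 + 1) + 5^5 + 1 = 18751  −1 ⇒ G_3=18750

18750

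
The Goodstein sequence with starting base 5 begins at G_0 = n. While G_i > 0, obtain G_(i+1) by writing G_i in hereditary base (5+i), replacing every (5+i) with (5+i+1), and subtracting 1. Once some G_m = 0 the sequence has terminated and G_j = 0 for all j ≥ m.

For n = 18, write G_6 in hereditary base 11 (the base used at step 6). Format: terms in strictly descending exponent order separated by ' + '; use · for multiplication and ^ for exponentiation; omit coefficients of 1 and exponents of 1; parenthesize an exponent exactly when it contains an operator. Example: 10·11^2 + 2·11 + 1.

2·11 + 6

(0) 18|_5 = 3·5 + 3 ↦ 3·6 + 3|_6 = 21 ⇒ 20
(1) 20|_6 = 3·6 + 2 ↦ 3·7 + 2|_7 = 23 ⇒ 22
(2) 22|_7 = 3·7 + 1 ↦ 3·8 + 1|_8 = 25 ⇒ 24
(3) 24|_8 = 3·8 ↦ 3·9|_9 = 27 ⇒ 26
(4) 26|_9 = 2·9 + 8 ↦ 2·10 + 8|_10 = 28 ⇒ 27
(5) 27|_10 = 2·10 + 7 ↦ 2·11 + 7|_11 = 29 ⇒ 28
(6) 28|_11 = 2·11 + 6 ↦ 2·12 + 6|_12 = 30 ⇒ 29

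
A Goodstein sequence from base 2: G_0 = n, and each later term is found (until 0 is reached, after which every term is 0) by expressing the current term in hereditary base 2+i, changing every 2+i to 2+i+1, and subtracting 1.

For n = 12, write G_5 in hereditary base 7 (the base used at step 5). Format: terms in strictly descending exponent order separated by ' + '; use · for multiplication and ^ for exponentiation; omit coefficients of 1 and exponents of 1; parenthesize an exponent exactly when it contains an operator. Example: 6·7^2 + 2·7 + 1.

7^(7 + 1) + 2·7^2 + 7 + 4

G_0=12  [base 2] 2^(2 + 1) + 2^2  →[2↦3]→  3^(3 + 1) + 3^3 = 108  −1 ⇒ G_1=107
G_1=107  [base 3] 3^(3 + 1) + 2·3^2 + 2·3 + 2  →[3↦4]→  4^(4 + 1) + 2·4^2 + 2·4 + 2 = 1066  −1 ⇒ G_2=1065
G_2=1065  [base 4] 4^(4 + 1) + 2·4^2 + 2·4 + 1  →[4↦5]→  5^(5 + 1) + 2·5^2 + 2·5 + 1 = 15686  −1 ⇒ G_3=15685
G_3=15685  [base 5] 5^(5 + 1) + 2·5^2 + 2·5  →[5↦6]→  6^(6 + 1) + 2·6^2 + 2·6 = 280020  −1 ⇒ G_4=280019
G_4=280019  [base 6] 6^(6 + 1) + 2·6^2 + 6 + 5  →[6↦7]→  7^(7 + 1) + 2·7^2 + 7 + 5 = 5764911  −1 ⇒ G_5=5764910
G_5=5764910  [base 7] 7^(7 + 1) + 2·7^2 + 7 + 4  →[7↦8]→  8^(8 + 1) + 2·8^2 + 8 + 4 = 134217868  −1 ⇒ G_6=134217867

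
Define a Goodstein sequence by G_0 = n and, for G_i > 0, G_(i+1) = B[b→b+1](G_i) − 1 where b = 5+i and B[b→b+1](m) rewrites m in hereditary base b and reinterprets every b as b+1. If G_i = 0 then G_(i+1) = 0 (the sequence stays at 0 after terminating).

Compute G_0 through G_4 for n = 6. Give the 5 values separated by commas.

G_0=6  [base 5] 5 + 1  →[5↦6]→  6 + 1 = 7  −1 ⇒ G_1=6
G_1=6  [base 6] 6  →[6↦7]→  7 = 7  −1 ⇒ G_2=6
G_2=6  [base 7] 6  →[7↦8]→  6 = 6  −1 ⇒ G_3=5
G_3=5  [base 8] 5  →[8↦9]→  5 = 5  −1 ⇒ G_4=4

6, 6, 6, 5, 4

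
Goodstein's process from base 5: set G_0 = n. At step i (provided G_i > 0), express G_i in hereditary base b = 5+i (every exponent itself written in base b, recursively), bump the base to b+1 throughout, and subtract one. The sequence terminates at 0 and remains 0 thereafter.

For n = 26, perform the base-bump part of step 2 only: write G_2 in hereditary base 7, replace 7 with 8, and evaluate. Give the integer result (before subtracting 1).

54

[0] 26 ≡ 5^2 + 1 (base 5). Lift 6: 37. −1: 36.
[1] 36 ≡ 6^2 (base 6). Lift 7: 49. −1: 48.
[2] 48 ≡ 6·7 + 6 (base 7). Lift 8: 54. −1: 53.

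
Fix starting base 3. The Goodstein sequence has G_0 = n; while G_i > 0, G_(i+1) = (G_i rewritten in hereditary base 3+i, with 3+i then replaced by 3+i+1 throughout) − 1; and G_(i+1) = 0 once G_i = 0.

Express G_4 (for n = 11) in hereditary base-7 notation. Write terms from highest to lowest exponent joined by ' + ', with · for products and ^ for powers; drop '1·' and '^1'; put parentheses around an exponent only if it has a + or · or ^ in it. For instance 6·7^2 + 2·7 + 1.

5·7 + 4

(0) 11|_3 = 3^2 + 2 ↦ 4^2 + 2|_4 = 18 ⇒ 17
(1) 17|_4 = 4^2 + 1 ↦ 5^2 + 1|_5 = 26 ⇒ 25
(2) 25|_5 = 5^2 ↦ 6^2|_6 = 36 ⇒ 35
(3) 35|_6 = 5·6 + 5 ↦ 5·7 + 5|_7 = 40 ⇒ 39
(4) 39|_7 = 5·7 + 4 ↦ 5·8 + 4|_8 = 44 ⇒ 43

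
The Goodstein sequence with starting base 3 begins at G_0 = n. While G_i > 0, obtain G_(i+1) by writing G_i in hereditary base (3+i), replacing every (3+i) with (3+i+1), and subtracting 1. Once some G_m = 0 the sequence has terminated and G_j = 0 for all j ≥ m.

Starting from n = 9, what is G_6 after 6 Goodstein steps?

24

G_0=9  [base 3] 3^2  →[3↦4]→  4^2 = 16  −1 ⇒ G_1=15
G_1=15  [base 4] 3·4 + 3  →[4↦5]→  3·5 + 3 = 18  −1 ⇒ G_2=17
G_2=17  [base 5] 3·5 + 2  →[5↦6]→  3·6 + 2 = 20  −1 ⇒ G_3=19
G_3=19  [base 6] 3·6 + 1  →[6↦7]→  3·7 + 1 = 22  −1 ⇒ G_4=21
G_4=21  [base 7] 3·7  →[7↦8]→  3·8 = 24  −1 ⇒ G_5=23
G_5=23  [base 8] 2·8 + 7  →[8↦9]→  2·9 + 7 = 25  −1 ⇒ G_6=24
G_6=24  [base 9] 2·9 + 6  →[9↦10]→  2·10 + 6 = 26  −1 ⇒ G_7=25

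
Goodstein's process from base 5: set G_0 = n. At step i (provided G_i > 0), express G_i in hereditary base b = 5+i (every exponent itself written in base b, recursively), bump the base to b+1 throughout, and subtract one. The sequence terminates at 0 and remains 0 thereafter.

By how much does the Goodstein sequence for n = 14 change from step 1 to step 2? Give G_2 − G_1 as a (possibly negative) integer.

(0) 14|_5 = 2·5 + 4 ↦ 2·6 + 4|_6 = 16 ⇒ 15
(1) 15|_6 = 2·6 + 3 ↦ 2·7 + 3|_7 = 17 ⇒ 16

1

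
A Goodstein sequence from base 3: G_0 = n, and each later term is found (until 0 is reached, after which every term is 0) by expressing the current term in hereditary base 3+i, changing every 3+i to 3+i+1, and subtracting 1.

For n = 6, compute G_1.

7

i=0: 6 = 2·3 (b=3); 3→4: 2·4 = 8; 8−1 = 7
i=1: 7 = 4 + 3 (b=4); 4→5: 5 + 3 = 8; 8−1 = 7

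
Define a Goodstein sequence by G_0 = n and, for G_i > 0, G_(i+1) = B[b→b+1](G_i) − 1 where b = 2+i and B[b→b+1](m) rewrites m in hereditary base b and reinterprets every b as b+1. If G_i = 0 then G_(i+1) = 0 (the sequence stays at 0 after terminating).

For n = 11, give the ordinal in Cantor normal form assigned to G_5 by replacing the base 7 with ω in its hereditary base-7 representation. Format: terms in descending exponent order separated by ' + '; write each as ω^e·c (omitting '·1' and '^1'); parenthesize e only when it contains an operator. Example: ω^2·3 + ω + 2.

ω^(ω + 1)

step 0: 11 = 2^(2 + 1) + 2 + 1; sub 3 for 2: 3^(3 + 1) + 3 + 1; = 85; G_1 = 85−1 = 84
step 1: 84 = 3^(3 + 1) + 3; sub 4 for 3: 4^(4 + 1) + 4; = 1028; G_2 = 1028−1 = 1027
step 2: 1027 = 4^(4 + 1) + 3; sub 5 for 4: 5^(5 + 1) + 3; = 15628; G_3 = 15628−1 = 15627
step 3: 15627 = 5^(5 + 1) + 2; sub 6 for 5: 6^(6 + 1) + 2; = 279938; G_4 = 279938−1 = 279937
step 4: 279937 = 6^(6 + 1) + 1; sub 7 for 6: 7^(7 + 1) + 1; = 5764802; G_5 = 5764802−1 = 5764801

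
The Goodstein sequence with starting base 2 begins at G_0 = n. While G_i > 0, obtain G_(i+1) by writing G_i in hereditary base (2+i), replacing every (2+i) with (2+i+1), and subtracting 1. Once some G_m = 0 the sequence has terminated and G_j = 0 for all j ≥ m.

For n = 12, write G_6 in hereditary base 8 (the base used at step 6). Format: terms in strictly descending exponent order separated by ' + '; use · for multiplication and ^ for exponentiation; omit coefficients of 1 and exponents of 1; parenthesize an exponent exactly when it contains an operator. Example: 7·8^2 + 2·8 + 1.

8^(8 + 1) + 2·8^2 + 8 + 3

step 0: 12 = 2^(2 + 1) + 2^2; sub 3 for 2: 3^(3 + 1) + 3^3; = 108; G_1 = 108−1 = 107
step 1: 107 = 3^(3 + 1) + 2·3^2 + 2·3 + 2; sub 4 for 3: 4^(4 + 1) + 2·4^2 + 2·4 + 2; = 1066; G_2 = 1066−1 = 1065
step 2: 1065 = 4^(4 + 1) + 2·4^2 + 2·4 + 1; sub 5 for 4: 5^(5 + 1) + 2·5^2 + 2·5 + 1; = 15686; G_3 = 15686−1 = 15685
step 3: 15685 = 5^(5 + 1) + 2·5^2 + 2·5; sub 6 for 5: 6^(6 + 1) + 2·6^2 + 2·6; = 280020; G_4 = 280020−1 = 280019
step 4: 280019 = 6^(6 + 1) + 2·6^2 + 6 + 5; sub 7 for 6: 7^(7 + 1) + 2·7^2 + 7 + 5; = 5764911; G_5 = 5764911−1 = 5764910
step 5: 5764910 = 7^(7 + 1) + 2·7^2 + 7 + 4; sub 8 for 7: 8^(8 + 1) + 2·8^2 + 8 + 4; = 134217868; G_6 = 134217868−1 = 134217867
step 6: 134217867 = 8^(8 + 1) + 2·8^2 + 8 + 3; sub 9 for 8: 9^(9 + 1) + 2·9^2 + 9 + 3; = 3486784575; G_7 = 3486784575−1 = 3486784574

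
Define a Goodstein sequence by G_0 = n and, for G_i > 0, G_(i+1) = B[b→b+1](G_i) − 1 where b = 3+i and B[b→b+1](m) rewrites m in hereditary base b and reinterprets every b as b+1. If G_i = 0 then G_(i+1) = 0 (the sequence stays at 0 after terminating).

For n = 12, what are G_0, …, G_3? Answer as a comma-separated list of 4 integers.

base 3: 12 = 3^2 + 3; at 4: 4^2 + 4 = 20; next = 19
base 4: 19 = 4^2 + 3; at 5: 5^2 + 3 = 28; next = 27
base 5: 27 = 5^2 + 2; at 6: 6^2 + 2 = 38; next = 37

12, 19, 27, 37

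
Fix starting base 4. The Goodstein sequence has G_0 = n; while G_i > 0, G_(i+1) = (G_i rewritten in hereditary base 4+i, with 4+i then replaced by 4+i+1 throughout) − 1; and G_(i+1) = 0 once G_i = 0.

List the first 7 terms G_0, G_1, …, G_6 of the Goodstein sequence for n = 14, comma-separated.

14, 16, 18, 20, 21, 22, 23

[0] 14 ≡ 3·4 + 2 (base 4). Lift 5: 17. −1: 16.
[1] 16 ≡ 3·5 + 1 (base 5). Lift 6: 19. −1: 18.
[2] 18 ≡ 3·6 (base 6). Lift 7: 21. −1: 20.
[3] 20 ≡ 2·7 + 6 (base 7). Lift 8: 22. −1: 21.
[4] 21 ≡ 2·8 + 5 (base 8). Lift 9: 23. −1: 22.
[5] 22 ≡ 2·9 + 4 (base 9). Lift 10: 24. −1: 23.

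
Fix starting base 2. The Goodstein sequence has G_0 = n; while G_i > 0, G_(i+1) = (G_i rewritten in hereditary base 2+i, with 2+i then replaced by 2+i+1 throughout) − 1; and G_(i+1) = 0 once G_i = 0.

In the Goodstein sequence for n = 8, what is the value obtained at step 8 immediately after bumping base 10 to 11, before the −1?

[0] 8 ≡ 2^(2 + 1) (base 2). Lift 3: 81. −1: 80.
[1] 80 ≡ 2·3^3 + 2·3^2 + 2·3 + 2 (base 3). Lift 4: 554. −1: 553.
[2] 553 ≡ 2·4^4 + 2·4^2 + 2·4 + 1 (base 4). Lift 5: 6311. −1: 6310.
[3] 6310 ≡ 2·5^5 + 2·5^2 + 2·5 (base 5). Lift 6: 93396. −1: 93395.
[4] 93395 ≡ 2·6^6 + 2·6^2 + 6 + 5 (base 6). Lift 7: 1647196. −1: 1647195.
[5] 1647195 ≡ 2·7^7 + 2·7^2 + 7 + 4 (base 7). Lift 8: 33554572. −1: 33554571.
[6] 33554571 ≡ 2·8^8 + 2·8^2 + 8 + 3 (base 8). Lift 9: 774841152. −1: 774841151.
[7] 774841151 ≡ 2·9^9 + 2·9^2 + 9 + 2 (base 9). Lift 10: 20000000212. −1: 20000000211.

570623341476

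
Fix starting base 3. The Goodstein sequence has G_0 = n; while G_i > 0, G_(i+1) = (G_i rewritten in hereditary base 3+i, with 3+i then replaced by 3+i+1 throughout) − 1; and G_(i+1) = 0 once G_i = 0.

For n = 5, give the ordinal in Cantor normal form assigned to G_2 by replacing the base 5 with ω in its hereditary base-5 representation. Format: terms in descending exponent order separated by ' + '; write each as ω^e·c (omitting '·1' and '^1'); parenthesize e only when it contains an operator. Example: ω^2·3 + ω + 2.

G_0=5  [base 3] 3 + 2  →[3↦4]→  4 + 2 = 6  −1 ⇒ G_1=5
G_1=5  [base 4] 4 + 1  →[4↦5]→  5 + 1 = 6  −1 ⇒ G_2=5
G_2=5  [base 5] 5  →[5↦6]→  6 = 6  −1 ⇒ G_3=5

ω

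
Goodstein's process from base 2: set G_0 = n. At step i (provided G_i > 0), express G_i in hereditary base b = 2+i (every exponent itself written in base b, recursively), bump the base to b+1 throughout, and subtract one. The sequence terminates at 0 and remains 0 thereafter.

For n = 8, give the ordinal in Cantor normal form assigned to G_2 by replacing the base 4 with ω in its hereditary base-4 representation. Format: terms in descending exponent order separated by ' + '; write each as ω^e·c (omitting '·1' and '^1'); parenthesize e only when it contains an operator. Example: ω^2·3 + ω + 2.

ω^ω·2 + ω^2·2 + ω·2 + 1

[0] 8 ≡ 2^(2 + 1) (base 2). Lift 3: 81. −1: 80.
[1] 80 ≡ 2·3^3 + 2·3^2 + 2·3 + 2 (base 3). Lift 4: 554. −1: 553.
[2] 553 ≡ 2·4^4 + 2·4^2 + 2·4 + 1 (base 4). Lift 5: 6311. −1: 6310.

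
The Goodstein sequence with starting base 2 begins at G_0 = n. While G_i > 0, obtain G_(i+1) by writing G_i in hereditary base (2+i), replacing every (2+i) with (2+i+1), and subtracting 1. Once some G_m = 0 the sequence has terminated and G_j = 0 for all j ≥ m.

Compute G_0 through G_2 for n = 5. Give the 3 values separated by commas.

i=0: 5 = 2^2 + 1 (b=2); 2→3: 3^3 + 1 = 28; 28−1 = 27
i=1: 27 = 3^3 (b=3); 3→4: 4^4 = 256; 256−1 = 255

5, 27, 255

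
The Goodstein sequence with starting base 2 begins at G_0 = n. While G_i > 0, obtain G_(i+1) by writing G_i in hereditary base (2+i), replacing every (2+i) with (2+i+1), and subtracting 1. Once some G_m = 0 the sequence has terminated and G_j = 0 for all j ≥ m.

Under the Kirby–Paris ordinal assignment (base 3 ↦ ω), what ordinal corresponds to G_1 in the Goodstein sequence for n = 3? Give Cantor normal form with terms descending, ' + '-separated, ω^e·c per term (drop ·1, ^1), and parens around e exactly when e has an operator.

G_0 = 3. HB_2(3) = 2 + 1. Bump = 4. G_1 = 3.
G_1 = 3. HB_3(3) = 3. Bump = 4. G_2 = 3.

ω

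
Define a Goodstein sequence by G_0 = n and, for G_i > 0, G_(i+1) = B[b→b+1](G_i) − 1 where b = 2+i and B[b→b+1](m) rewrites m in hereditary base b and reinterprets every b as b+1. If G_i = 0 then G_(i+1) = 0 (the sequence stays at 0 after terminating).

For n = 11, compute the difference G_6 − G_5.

[0] 11 ≡ 2^(2 + 1) + 2 + 1 (base 2). Lift 3: 85. −1: 84.
[1] 84 ≡ 3^(3 + 1) + 3 (base 3). Lift 4: 1028. −1: 1027.
[2] 1027 ≡ 4^(4 + 1) + 3 (base 4). Lift 5: 15628. −1: 15627.
[3] 15627 ≡ 5^(5 + 1) + 2 (base 5). Lift 6: 279938. −1: 279937.
[4] 279937 ≡ 6^(6 + 1) + 1 (base 6). Lift 7: 5764802. −1: 5764801.
[5] 5764801 ≡ 7^(7 + 1) (base 7). Lift 8: 134217728. −1: 134217727.

128452926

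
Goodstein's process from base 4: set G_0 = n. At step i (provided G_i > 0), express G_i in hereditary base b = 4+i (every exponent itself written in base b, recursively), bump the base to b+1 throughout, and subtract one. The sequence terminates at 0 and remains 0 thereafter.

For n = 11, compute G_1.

12

[0] 11 ≡ 2·4 + 3 (base 4). Lift 5: 13. −1: 12.
[1] 12 ≡ 2·5 + 2 (base 5). Lift 6: 14. −1: 13.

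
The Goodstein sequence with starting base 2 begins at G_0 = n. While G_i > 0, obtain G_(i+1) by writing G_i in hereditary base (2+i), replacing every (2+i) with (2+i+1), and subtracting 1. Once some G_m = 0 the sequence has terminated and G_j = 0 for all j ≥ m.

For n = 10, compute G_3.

i=0: 10 = 2^(2 + 1) + 2 (b=2); 2→3: 3^(3 + 1) + 3 = 84; 84−1 = 83
i=1: 83 = 3^(3 + 1) + 2 (b=3); 3→4: 4^(4 + 1) + 2 = 1026; 1026−1 = 1025
i=2: 1025 = 4^(4 + 1) + 1 (b=4); 4→5: 5^(5 + 1) + 1 = 15626; 15626−1 = 15625
i=3: 15625 = 5^(5 + 1) (b=5); 5→6: 6^(6 + 1) = 279936; 279936−1 = 279935

15625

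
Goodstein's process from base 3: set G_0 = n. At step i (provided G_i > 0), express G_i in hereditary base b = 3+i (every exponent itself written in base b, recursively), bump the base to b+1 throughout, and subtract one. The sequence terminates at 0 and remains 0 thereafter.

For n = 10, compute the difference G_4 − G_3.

3

G_0 = 10. HB_3(10) = 3^2 + 1. Bump = 17. G_1 = 16.
G_1 = 16. HB_4(16) = 4^2. Bump = 25. G_2 = 24.
G_2 = 24. HB_5(24) = 4·5 + 4. Bump = 28. G_3 = 27.
G_3 = 27. HB_6(27) = 4·6 + 3. Bump = 31. G_4 = 30.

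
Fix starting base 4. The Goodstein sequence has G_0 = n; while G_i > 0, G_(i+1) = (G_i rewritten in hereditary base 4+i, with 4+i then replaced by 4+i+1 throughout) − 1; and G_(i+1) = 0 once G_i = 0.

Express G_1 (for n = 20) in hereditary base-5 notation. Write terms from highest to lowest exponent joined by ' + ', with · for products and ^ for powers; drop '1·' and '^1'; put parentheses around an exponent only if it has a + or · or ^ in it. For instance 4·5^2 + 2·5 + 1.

step 0: 20 = 4^2 + 4; sub 5 for 4: 5^2 + 5; = 30; G_1 = 30−1 = 29
step 1: 29 = 5^2 + 4; sub 6 for 5: 6^2 + 4; = 40; G_2 = 40−1 = 39

5^2 + 4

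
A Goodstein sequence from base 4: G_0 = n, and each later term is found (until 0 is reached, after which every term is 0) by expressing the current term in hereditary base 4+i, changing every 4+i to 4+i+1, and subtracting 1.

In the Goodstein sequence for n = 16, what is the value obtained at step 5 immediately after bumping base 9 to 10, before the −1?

40

base 4: 16 = 4^2; at 5: 5^2 = 25; next = 24
base 5: 24 = 4·5 + 4; at 6: 4·6 + 4 = 28; next = 27
base 6: 27 = 4·6 + 3; at 7: 4·7 + 3 = 31; next = 30
base 7: 30 = 4·7 + 2; at 8: 4·8 + 2 = 34; next = 33
base 8: 33 = 4·8 + 1; at 9: 4·9 + 1 = 37; next = 36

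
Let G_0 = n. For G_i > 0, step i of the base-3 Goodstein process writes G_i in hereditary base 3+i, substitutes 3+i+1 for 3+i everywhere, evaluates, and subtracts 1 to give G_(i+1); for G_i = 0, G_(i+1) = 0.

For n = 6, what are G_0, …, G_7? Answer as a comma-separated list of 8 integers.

i=0: 6 = 2·3 (b=3); 3→4: 2·4 = 8; 8−1 = 7
i=1: 7 = 4 + 3 (b=4); 4→5: 5 + 3 = 8; 8−1 = 7
i=2: 7 = 5 + 2 (b=5); 5→6: 6 + 2 = 8; 8−1 = 7
i=3: 7 = 6 + 1 (b=6); 6→7: 7 + 1 = 8; 8−1 = 7
i=4: 7 = 7 (b=7); 7→8: 8 = 8; 8−1 = 7
i=5: 7 = 7 (b=8); 8→9: 7 = 7; 7−1 = 6
i=6: 6 = 6 (b=9); 9→10: 6 = 6; 6−1 = 5

6, 7, 7, 7, 7, 7, 6, 5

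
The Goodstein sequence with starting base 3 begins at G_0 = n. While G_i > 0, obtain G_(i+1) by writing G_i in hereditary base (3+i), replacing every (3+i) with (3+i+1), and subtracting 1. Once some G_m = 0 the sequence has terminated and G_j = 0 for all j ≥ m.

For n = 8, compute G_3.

11

G_0=8  [base 3] 2·3 + 2  →[3↦4]→  2·4 + 2 = 10  −1 ⇒ G_1=9
G_1=9  [base 4] 2·4 + 1  →[4↦5]→  2·5 + 1 = 11  −1 ⇒ G_2=10
G_2=10  [base 5] 2·5  →[5↦6]→  2·6 = 12  −1 ⇒ G_3=11
G_3=11  [base 6] 6 + 5  →[6↦7]→  7 + 5 = 12  −1 ⇒ G_4=11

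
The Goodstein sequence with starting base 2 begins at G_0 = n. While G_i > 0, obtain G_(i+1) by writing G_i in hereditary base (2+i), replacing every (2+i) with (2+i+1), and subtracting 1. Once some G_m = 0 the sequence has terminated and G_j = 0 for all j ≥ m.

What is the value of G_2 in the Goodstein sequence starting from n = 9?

1023

base 2: 9 = 2^(2 + 1) + 1; at 3: 3^(3 + 1) + 1 = 82; next = 81
base 3: 81 = 3^(3 + 1); at 4: 4^(4 + 1) = 1024; next = 1023
base 4: 1023 = 3·4^4 + 3·4^3 + 3·4^2 + 3·4 + 3; at 5: 3·5^5 + 3·5^3 + 3·5^2 + 3·5 + 3 = 9843; next = 9842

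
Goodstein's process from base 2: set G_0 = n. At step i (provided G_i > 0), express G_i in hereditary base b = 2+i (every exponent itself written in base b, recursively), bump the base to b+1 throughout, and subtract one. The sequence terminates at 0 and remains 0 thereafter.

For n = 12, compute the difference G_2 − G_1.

958

12 —HB2→ 2^(2 + 1) + 2^2 —bump→ 3^(3 + 1) + 3^3 = 108 —(−1)→ 107
107 —HB3→ 3^(3 + 1) + 2·3^2 + 2·3 + 2 —bump→ 4^(4 + 1) + 2·4^2 + 2·4 + 2 = 1066 —(−1)→ 1065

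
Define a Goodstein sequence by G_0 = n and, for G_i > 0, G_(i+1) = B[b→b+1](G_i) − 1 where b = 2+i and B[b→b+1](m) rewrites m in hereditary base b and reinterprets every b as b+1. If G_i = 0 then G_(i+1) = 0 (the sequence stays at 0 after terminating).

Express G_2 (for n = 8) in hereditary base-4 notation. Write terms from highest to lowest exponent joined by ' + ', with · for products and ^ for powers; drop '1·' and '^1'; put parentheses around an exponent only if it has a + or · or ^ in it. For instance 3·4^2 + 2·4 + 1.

2·4^4 + 2·4^2 + 2·4 + 1

(0) 8|_2 = 2^(2 + 1) ↦ 3^(3 + 1)|_3 = 81 ⇒ 80
(1) 80|_3 = 2·3^3 + 2·3^2 + 2·3 + 2 ↦ 2·4^4 + 2·4^2 + 2·4 + 2|_4 = 554 ⇒ 553
(2) 553|_4 = 2·4^4 + 2·4^2 + 2·4 + 1 ↦ 2·5^5 + 2·5^2 + 2·5 + 1|_5 = 6311 ⇒ 6310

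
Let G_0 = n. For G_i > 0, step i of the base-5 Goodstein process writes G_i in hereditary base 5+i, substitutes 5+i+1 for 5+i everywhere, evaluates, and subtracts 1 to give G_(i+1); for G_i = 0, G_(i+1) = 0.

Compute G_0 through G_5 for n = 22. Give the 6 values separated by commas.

22, 25, 28, 31, 33, 35

base 5: 22 = 4·5 + 2; at 6: 4·6 + 2 = 26; next = 25
base 6: 25 = 4·6 + 1; at 7: 4·7 + 1 = 29; next = 28
base 7: 28 = 4·7; at 8: 4·8 = 32; next = 31
base 8: 31 = 3·8 + 7; at 9: 3·9 + 7 = 34; next = 33
base 9: 33 = 3·9 + 6; at 10: 3·10 + 6 = 36; next = 35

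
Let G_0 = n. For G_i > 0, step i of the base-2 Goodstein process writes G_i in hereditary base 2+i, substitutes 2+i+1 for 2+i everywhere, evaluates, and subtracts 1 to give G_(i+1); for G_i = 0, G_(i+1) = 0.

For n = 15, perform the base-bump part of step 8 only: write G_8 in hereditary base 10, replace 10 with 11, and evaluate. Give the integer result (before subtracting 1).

3138578427935

i=0: 15 = 2^(2 + 1) + 2^2 + 2 + 1 (b=2); 2→3: 3^(3 + 1) + 3^3 + 3 + 1 = 112; 112−1 = 111
i=1: 111 = 3^(3 + 1) + 3^3 + 3 (b=3); 3→4: 4^(4 + 1) + 4^4 + 4 = 1284; 1284−1 = 1283
i=2: 1283 = 4^(4 + 1) + 4^4 + 3 (b=4); 4→5: 5^(5 + 1) + 5^5 + 3 = 18753; 18753−1 = 18752
i=3: 18752 = 5^(5 + 1) + 5^5 + 2 (b=5); 5→6: 6^(6 + 1) + 6^6 + 2 = 326594; 326594−1 = 326593
i=4: 326593 = 6^(6 + 1) + 6^6 + 1 (b=6); 6→7: 7^(7 + 1) + 7^7 + 1 = 6588345; 6588345−1 = 6588344
i=5: 6588344 = 7^(7 + 1) + 7^7 (b=7); 7→8: 8^(8 + 1) + 8^8 = 150994944; 150994944−1 = 150994943
i=6: 150994943 = 8^(8 + 1) + 7·8^7 + 7·8^6 + 7·8^5 + 7·8^4 + 7·8^3 + 7·8^2 + 7·8 + 7 (b=8); 8→9: 9^(9 + 1) + 7·9^7 + 7·9^6 + 7·9^5 + 7·9^4 + 7·9^3 + 7·9^2 + 7·9 + 7 = 3524450281; 3524450281−1 = 3524450280
i=7: 3524450280 = 9^(9 + 1) + 7·9^7 + 7·9^6 + 7·9^5 + 7·9^4 + 7·9^3 + 7·9^2 + 7·9 + 6 (b=9); 9→10: 10^(10 + 1) + 7·10^7 + 7·10^6 + 7·10^5 + 7·10^4 + 7·10^3 + 7·10^2 + 7·10 + 6 = 100077777776; 100077777776−1 = 100077777775
i=8: 100077777775 = 10^(10 + 1) + 7·10^7 + 7·10^6 + 7·10^5 + 7·10^4 + 7·10^3 + 7·10^2 + 7·10 + 5 (b=10); 10→11: 11^(11 + 1) + 7·11^7 + 7·11^6 + 7·11^5 + 7·11^4 + 7·11^3 + 7·11^2 + 7·11 + 5 = 3138578427935; 3138578427935−1 = 3138578427934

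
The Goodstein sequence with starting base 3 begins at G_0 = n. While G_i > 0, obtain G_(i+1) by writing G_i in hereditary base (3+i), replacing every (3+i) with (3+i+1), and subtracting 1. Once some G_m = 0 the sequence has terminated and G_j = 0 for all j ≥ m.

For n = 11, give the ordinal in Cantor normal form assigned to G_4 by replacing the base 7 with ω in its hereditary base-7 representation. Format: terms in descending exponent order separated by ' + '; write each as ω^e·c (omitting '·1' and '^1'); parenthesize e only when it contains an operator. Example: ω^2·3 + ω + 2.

G_0 = 11. HB_3(11) = 3^2 + 2. Bump = 18. G_1 = 17.
G_1 = 17. HB_4(17) = 4^2 + 1. Bump = 26. G_2 = 25.
G_2 = 25. HB_5(25) = 5^2. Bump = 36. G_3 = 35.
G_3 = 35. HB_6(35) = 5·6 + 5. Bump = 40. G_4 = 39.

ω·5 + 4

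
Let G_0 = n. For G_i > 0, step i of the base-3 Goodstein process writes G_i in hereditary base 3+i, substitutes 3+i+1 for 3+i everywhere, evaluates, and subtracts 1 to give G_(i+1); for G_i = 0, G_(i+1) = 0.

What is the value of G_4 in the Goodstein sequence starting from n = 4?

2

G_0=4  [base 3] 3 + 1  →[3↦4]→  4 + 1 = 5  −1 ⇒ G_1=4
G_1=4  [base 4] 4  →[4↦5]→  5 = 5  −1 ⇒ G_2=4
G_2=4  [base 5] 4  →[5↦6]→  4 = 4  −1 ⇒ G_3=3
G_3=3  [base 6] 3  →[6↦7]→  3 = 3  −1 ⇒ G_4=2
G_4=2  [base 7] 2  →[7↦8]→  2 = 2  −1 ⇒ G_5=1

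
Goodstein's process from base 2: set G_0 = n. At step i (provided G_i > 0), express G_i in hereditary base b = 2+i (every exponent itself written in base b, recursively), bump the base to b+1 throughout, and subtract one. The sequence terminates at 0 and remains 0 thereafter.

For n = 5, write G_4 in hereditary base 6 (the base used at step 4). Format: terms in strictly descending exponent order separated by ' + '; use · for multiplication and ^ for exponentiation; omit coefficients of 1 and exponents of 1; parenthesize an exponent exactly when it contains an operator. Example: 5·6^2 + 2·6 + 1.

(0) 5|_2 = 2^2 + 1 ↦ 3^3 + 1|_3 = 28 ⇒ 27
(1) 27|_3 = 3^3 ↦ 4^4|_4 = 256 ⇒ 255
(2) 255|_4 = 3·4^3 + 3·4^2 + 3·4 + 3 ↦ 3·5^3 + 3·5^2 + 3·5 + 3|_5 = 468 ⇒ 467
(3) 467|_5 = 3·5^3 + 3·5^2 + 3·5 + 2 ↦ 3·6^3 + 3·6^2 + 3·6 + 2|_6 = 776 ⇒ 775
(4) 775|_6 = 3·6^3 + 3·6^2 + 3·6 + 1 ↦ 3·7^3 + 3·7^2 + 3·7 + 1|_7 = 1198 ⇒ 1197

3·6^3 + 3·6^2 + 3·6 + 1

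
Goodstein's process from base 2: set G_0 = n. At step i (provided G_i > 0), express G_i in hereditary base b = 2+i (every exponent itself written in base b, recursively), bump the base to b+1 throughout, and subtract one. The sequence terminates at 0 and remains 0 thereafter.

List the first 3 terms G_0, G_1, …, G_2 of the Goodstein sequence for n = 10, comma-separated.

G_0=10  [base 2] 2^(2 + 1) + 2  →[2↦3]→  3^(3 + 1) + 3 = 84  −1 ⇒ G_1=83
G_1=83  [base 3] 3^(3 + 1) + 2  →[3↦4]→  4^(4 + 1) + 2 = 1026  −1 ⇒ G_2=1025

10, 83, 1025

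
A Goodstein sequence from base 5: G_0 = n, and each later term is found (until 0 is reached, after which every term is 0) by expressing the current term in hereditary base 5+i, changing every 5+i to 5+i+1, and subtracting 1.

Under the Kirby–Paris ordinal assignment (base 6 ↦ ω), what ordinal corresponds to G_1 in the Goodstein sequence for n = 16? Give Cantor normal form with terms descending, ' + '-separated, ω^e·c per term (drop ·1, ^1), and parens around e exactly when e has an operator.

16 —HB5→ 3·5 + 1 —bump→ 3·6 + 1 = 19 —(−1)→ 18
18 —HB6→ 3·6 —bump→ 3·7 = 21 —(−1)→ 20

ω·3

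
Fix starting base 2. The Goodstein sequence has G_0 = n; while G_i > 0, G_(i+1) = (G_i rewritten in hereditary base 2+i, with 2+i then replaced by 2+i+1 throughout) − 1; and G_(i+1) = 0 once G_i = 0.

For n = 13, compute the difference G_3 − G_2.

14813

[0] 13 ≡ 2^(2 + 1) + 2^2 + 1 (base 2). Lift 3: 109. −1: 108.
[1] 108 ≡ 3^(3 + 1) + 3^3 (base 3). Lift 4: 1280. −1: 1279.
[2] 1279 ≡ 4^(4 + 1) + 3·4^3 + 3·4^2 + 3·4 + 3 (base 4). Lift 5: 16093. −1: 16092.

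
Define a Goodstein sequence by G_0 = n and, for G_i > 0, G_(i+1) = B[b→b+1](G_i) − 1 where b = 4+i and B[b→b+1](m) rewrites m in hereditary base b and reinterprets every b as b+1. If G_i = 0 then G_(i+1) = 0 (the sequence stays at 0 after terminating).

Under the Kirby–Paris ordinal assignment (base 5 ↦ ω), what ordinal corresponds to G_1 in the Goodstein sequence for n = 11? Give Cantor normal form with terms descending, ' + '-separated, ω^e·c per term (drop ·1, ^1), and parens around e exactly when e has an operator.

[0] 11 ≡ 2·4 + 3 (base 4). Lift 5: 13. −1: 12.
[1] 12 ≡ 2·5 + 2 (base 5). Lift 6: 14. −1: 13.

ω·2 + 2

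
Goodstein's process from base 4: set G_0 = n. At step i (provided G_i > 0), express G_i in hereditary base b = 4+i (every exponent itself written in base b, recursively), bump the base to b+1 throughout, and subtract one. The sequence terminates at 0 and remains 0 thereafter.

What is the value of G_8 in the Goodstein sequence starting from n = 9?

11

G_0 = 9. HB_4(9) = 2·4 + 1. Bump = 11. G_1 = 10.
G_1 = 10. HB_5(10) = 2·5. Bump = 12. G_2 = 11.
G_2 = 11. HB_6(11) = 6 + 5. Bump = 12. G_3 = 11.
G_3 = 11. HB_7(11) = 7 + 4. Bump = 12. G_4 = 11.
G_4 = 11. HB_8(11) = 8 + 3. Bump = 12. G_5 = 11.
G_5 = 11. HB_9(11) = 9 + 2. Bump = 12. G_6 = 11.
G_6 = 11. HB_10(11) = 10 + 1. Bump = 12. G_7 = 11.
G_7 = 11. HB_11(11) = 11. Bump = 12. G_8 = 11.
G_8 = 11. HB_12(11) = 11. Bump = 11. G_9 = 10.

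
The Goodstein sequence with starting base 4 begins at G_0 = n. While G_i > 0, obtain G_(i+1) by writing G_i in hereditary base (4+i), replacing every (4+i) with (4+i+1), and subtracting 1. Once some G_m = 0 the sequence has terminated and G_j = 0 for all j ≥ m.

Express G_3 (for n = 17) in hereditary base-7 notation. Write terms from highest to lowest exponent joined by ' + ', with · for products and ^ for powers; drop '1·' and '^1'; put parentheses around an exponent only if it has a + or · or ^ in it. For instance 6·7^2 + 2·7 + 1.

5·7 + 4

[0] 17 ≡ 4^2 + 1 (base 4). Lift 5: 26. −1: 25.
[1] 25 ≡ 5^2 (base 5). Lift 6: 36. −1: 35.
[2] 35 ≡ 5·6 + 5 (base 6). Lift 7: 40. −1: 39.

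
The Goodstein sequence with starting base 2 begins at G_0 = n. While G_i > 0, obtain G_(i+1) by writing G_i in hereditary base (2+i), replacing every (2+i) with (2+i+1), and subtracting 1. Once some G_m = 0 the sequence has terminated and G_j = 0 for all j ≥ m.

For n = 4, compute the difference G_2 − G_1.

15

i=0: 4 = 2^2 (b=2); 2→3: 3^3 = 27; 27−1 = 26
i=1: 26 = 2·3^2 + 2·3 + 2 (b=3); 3→4: 2·4^2 + 2·4 + 2 = 42; 42−1 = 41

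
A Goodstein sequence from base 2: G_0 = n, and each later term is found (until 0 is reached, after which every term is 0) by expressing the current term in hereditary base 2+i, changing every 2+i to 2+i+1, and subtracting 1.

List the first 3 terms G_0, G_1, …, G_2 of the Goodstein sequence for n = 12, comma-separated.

i=0: 12 = 2^(2 + 1) + 2^2 (b=2); 2→3: 3^(3 + 1) + 3^3 = 108; 108−1 = 107
i=1: 107 = 3^(3 + 1) + 2·3^2 + 2·3 + 2 (b=3); 3→4: 4^(4 + 1) + 2·4^2 + 2·4 + 2 = 1066; 1066−1 = 1065

12, 107, 1065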